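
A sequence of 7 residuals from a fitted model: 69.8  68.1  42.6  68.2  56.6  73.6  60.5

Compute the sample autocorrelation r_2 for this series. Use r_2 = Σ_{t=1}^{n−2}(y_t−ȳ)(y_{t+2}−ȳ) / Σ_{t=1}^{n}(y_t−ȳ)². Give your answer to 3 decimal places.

Mean ȳ = (69.8 + 68.1 + 42.6 + 68.2 + 56.6 + 73.6 + 60.5)/7 = 62.7714
Deviations from mean: 7.0286, 5.3286, -20.1714, 5.4286, -6.1714, 10.8286, -2.2714
Numerator Σ_{t=1}^{5}(y_t−ȳ)(y_{t+2}−ȳ) = 84.4384
Denominator Σ(y_t−ȳ)² = 674.6543
r_2 = 84.4384 / 674.6543 = 0.125

0.125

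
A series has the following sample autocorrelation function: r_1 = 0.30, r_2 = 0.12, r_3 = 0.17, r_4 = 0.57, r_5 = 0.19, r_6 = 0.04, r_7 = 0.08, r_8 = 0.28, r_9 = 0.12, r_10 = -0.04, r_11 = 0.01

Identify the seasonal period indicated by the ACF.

4

The largest autocorrelation is r_4 = 0.57; the remaining lags stay at or below 0.30. The elevated value at lag 1 (0.30), dropping to 0.12 at lag 2, reflects decaying short-term dependence rather than seasonality.
The dominant spike at lag 4 indicates a seasonal period of 4.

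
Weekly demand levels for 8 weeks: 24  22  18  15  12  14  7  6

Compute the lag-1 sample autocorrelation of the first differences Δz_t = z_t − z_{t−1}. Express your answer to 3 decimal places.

-0.638

First differences Δz: -2, -4, -3, -3, 2, -7, -1
Mean of differences = -2.5714
Numerator Σ(Δz_t−Δz̄)(Δz_{t+1}−Δz̄) = -29.1837
Denominator Σ(Δz_t−Δz̄)² = 45.7143
r_1(Δz) = -29.1837 / 45.7143 = -0.638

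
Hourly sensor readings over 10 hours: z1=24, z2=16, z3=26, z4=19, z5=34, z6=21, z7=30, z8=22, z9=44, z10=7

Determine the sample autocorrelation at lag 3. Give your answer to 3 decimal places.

-0.323

Mean z̄ = (24 + 16 + 26 + 19 + 34 + 21 + 30 + 22 + 44 + 7)/10 = 24.3000
Numerator Σ_{t=1}^{7}(z_t−z̄)(z_{t+3}−z̄) = -300.6700
Denominator Σ(z_t−z̄)² = 930.1000
r_3 = -300.6700 / 930.1000 = -0.323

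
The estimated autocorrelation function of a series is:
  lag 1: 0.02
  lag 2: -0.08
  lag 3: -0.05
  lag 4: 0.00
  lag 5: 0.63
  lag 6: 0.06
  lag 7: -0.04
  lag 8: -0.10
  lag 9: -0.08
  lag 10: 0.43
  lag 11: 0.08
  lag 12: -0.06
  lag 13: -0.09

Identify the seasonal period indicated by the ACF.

5

The largest autocorrelation is r_5 = 0.63, with a weaker echo at lag 10 (0.43); the remaining lags stay at or below 0.08.
The dominant spike at lag 5 indicates a seasonal period of 5.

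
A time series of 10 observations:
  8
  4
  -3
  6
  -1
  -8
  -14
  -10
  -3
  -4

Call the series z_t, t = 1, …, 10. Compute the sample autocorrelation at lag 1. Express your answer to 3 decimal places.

Mean z̄ = (8 + 4 − 3 + 6 − 1 − 8 − 14 − 10 − 3 − 4)/10 = -2.5000
Numerator Σ_{t=1}^{9}(z_t−z̄)(z_{t+1}−z̄) = 219.2500
Denominator Σ(z_t−z̄)² = 448.5000
r_1 = 219.2500 / 448.5000 = 0.489

0.489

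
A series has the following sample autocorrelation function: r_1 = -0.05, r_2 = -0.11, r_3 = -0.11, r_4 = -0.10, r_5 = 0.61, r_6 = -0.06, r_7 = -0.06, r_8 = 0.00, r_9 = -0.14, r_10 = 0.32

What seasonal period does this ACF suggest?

The largest autocorrelation is r_5 = 0.61, with a weaker echo at lag 10 (0.32); the remaining lags stay at or below 0.00.
The dominant spike at lag 5 indicates a seasonal period of 5.

5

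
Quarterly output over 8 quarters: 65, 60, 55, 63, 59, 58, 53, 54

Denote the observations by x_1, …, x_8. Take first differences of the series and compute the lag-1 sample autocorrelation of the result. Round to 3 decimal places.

First differences Δx: -5, -5, 8, -4, -1, -5, 1
Mean of differences = -1.5714
Numerator Σ(Δx_t−Δx̄)(Δx_{t+1}−Δx̄) = -56.4694
Denominator Σ(Δx_t−Δx̄)² = 139.7143
r_1(Δx) = -56.4694 / 139.7143 = -0.404

-0.404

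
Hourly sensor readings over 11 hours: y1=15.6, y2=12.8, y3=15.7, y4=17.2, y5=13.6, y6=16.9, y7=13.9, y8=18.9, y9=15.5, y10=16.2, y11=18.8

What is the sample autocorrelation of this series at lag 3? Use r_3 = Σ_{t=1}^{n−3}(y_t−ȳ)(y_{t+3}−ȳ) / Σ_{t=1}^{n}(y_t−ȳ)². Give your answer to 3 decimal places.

Mean ȳ = (15.6 + 12.8 + 15.7 + 17.2 + 13.6 + 16.9 + 13.9 + 18.9 + 15.5 + 16.2 + 18.8)/11 = 15.9182
Numerator Σ_{t=1}^{8}(y_t−ȳ)(y_{t+3}−ȳ) = 4.7208
Denominator Σ(y_t−ȳ)² = 39.3764
r_3 = 4.7208 / 39.3764 = 0.120

0.120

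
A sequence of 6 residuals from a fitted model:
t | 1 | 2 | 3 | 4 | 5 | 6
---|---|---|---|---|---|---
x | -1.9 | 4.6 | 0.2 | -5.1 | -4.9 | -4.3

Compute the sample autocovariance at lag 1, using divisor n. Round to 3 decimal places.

Mean x̄ = (-1.9 + 4.6 + 0.2 − 5.1 − 4.9 − 4.3)/6 = -1.9000
Σ_{t=1}^{5}(x_t−x̄)(x_{t+1}−x̄) = 23.7300
γ_1 = 23.7300 / 6 = 3.955

3.955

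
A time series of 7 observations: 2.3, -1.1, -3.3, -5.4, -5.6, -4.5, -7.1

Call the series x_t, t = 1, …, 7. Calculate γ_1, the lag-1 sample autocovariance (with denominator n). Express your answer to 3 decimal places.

Mean x̄ = (2.3 − 1.1 − 3.3 − 5.4 − 5.6 − 4.5 − 7.1)/7 = -3.5286
Σ_{t=1}^{6}(x_t−x̄)(x_{t+1}−x̄) = 23.6406
γ_1 = 23.6406 / 7 = 3.377

3.377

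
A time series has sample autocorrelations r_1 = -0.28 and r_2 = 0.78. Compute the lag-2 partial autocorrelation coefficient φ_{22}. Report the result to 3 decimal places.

φ_{22} = (r_2 − r_1²) / (1 − r_1²)
r_1² = (-0.28)² = 0.0784
Numerator = 0.78 − 0.0784 = 0.7016; denominator = 1 − 0.0784 = 0.9216
φ_{22} = 0.7016 / 0.9216 = 0.761

0.761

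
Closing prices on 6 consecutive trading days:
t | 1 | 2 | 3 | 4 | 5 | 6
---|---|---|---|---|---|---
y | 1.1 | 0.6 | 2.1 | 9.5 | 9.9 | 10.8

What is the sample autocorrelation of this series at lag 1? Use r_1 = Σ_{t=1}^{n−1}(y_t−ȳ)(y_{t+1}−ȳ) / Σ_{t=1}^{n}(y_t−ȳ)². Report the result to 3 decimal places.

0.554

Mean ȳ = (1.1 + 0.6 + 2.1 + 9.5 + 9.9 + 10.8)/6 = 5.6667
Σ(y_t−ȳ)(y_{t+1}−ȳ) = (23.1378) + (18.0711) + (-13.6722) + (16.2278) + (21.7311) = 65.4956
Denominator Σ(y_t−ȳ)² = 118.2133
r_1 = 65.4956 / 118.2133 = 0.554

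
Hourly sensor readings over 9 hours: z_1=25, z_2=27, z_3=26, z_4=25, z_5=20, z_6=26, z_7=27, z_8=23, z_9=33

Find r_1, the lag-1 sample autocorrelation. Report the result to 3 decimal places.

-0.213

Mean z̄ = (25 + 27 + 26 + 25 + 20 + 26 + 27 + 23 + 33)/9 = 25.7778
Numerator Σ_{t=1}^{8}(z_t−z̄)(z_{t+1}−z̄) = -20.8272
Denominator Σ(z_t−z̄)² = 97.5556
r_1 = -20.8272 / 97.5556 = -0.213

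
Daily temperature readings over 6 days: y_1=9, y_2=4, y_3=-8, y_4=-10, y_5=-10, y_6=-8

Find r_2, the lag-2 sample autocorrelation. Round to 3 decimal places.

-0.150

Mean ȳ = (9 + 4 − 8 − 10 − 10 − 8)/6 = -3.8333
Deviations from mean: 12.8333, 7.8333, -4.1667, -6.1667, -6.1667, -4.1667
Σ(y_t−ȳ)(y_{t+2}−ȳ) = (-53.4722) + (-48.3056) + (25.6944) + (25.6944) = -50.3889
Denominator Σ(y_t−ȳ)² = 336.8333
r_2 = -50.3889 / 336.8333 = -0.150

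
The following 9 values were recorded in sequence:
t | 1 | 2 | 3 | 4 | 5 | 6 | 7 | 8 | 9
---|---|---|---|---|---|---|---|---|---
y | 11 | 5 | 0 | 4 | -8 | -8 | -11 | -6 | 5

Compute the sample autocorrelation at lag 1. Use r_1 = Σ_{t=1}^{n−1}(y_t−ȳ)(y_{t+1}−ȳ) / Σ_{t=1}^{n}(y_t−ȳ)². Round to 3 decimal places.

Mean ȳ = (11 + 5 + 0 + 4 − 8 − 8 − 11 − 6 + 5)/9 = -0.8889
Numerator Σ_{t=1}^{8}(y_t−ȳ)(y_{t+1}−ȳ) = 188.8765
Denominator Σ(y_t−ȳ)² = 464.8889
r_1 = 188.8765 / 464.8889 = 0.406

0.406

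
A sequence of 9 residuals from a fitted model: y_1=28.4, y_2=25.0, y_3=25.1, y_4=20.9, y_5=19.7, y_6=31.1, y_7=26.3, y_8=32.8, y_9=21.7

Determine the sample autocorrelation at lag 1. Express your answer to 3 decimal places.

Mean ȳ = (28.4 + 25.0 + 25.1 + 20.9 + 19.7 + 31.1 + 26.3 + 32.8 + 21.7)/9 = 25.6667
Numerator Σ_{t=1}^{8}(y_t−ȳ)(y_{t+1}−ȳ) = -23.0578
Denominator Σ(y_t−ȳ)² = 163.1000
r_1 = -23.0578 / 163.1000 = -0.141

-0.141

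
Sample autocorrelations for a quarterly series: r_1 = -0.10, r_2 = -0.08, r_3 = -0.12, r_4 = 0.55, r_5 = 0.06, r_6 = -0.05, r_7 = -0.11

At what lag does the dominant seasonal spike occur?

The largest autocorrelation is r_4 = 0.55; the remaining lags stay at or below 0.06.
The dominant spike at lag 4 indicates a seasonal period of 4.

4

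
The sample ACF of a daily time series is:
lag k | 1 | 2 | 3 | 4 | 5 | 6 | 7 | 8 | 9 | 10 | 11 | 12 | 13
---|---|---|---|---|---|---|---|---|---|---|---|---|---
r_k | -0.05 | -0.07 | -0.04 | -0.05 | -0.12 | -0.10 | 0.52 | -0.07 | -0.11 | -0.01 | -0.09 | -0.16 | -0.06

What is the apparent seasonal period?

The largest autocorrelation is r_7 = 0.52; the remaining lags stay at or below -0.01.
The dominant spike at lag 7 indicates a seasonal period of 7.

7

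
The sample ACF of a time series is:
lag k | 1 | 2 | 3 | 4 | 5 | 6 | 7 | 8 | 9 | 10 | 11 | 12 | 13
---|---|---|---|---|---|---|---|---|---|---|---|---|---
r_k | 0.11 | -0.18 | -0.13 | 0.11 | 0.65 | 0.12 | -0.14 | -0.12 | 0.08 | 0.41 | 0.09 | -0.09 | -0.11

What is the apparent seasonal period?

The largest autocorrelation is r_5 = 0.65, with a weaker echo at lag 10 (0.41); the remaining lags stay at or below 0.12.
The dominant spike at lag 5 indicates a seasonal period of 5.

5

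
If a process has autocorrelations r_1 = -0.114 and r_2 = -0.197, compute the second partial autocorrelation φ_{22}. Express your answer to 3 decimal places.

-0.213

φ_{22} = (r_2 − r_1²) / (1 − r_1²)
r_1² = (-0.114)² = 0.012996
Numerator = -0.197 − 0.0130 = -0.2100; denominator = 1 − 0.0130 = 0.9870
φ_{22} = -0.2100 / 0.9870 = -0.213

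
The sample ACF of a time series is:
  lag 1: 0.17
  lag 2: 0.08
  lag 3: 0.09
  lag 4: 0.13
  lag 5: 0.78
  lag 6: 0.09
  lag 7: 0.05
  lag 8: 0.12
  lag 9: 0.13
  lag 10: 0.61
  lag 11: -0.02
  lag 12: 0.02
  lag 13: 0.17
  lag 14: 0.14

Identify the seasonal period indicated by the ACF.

5

The largest autocorrelation is r_5 = 0.78, with a weaker echo at lag 10 (0.61); the remaining lags stay at or below 0.17.
The dominant spike at lag 5 indicates a seasonal period of 5.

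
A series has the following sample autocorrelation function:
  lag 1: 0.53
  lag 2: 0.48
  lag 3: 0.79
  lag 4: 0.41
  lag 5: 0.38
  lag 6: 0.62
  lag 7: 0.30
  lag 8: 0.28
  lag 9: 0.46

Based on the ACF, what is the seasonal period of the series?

The largest autocorrelation is r_3 = 0.79, with a weaker echo at lag 6 (0.62); the remaining lags stay at or below 0.53. The elevated value at lag 1 (0.53), dropping to 0.48 at lag 2, reflects decaying short-term dependence rather than seasonality.
The dominant spike at lag 3 indicates a seasonal period of 3.

3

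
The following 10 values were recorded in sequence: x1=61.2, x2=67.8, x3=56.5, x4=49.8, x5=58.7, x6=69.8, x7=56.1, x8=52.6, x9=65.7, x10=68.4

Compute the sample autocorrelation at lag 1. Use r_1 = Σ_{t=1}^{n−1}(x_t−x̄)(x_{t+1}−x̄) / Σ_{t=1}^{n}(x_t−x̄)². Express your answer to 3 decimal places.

0.036

Mean x̄ = (61.2 + 67.8 + 56.5 + 49.8 + 58.7 + 69.8 + 56.1 + 52.6 + 65.7 + 68.4)/10 = 60.6600
Numerator Σ_{t=1}^{9}(x_t−x̄)(x_{t+1}−x̄) = 16.1644
Denominator Σ(x_t−x̄)² = 444.9640
r_1 = 16.1644 / 444.9640 = 0.036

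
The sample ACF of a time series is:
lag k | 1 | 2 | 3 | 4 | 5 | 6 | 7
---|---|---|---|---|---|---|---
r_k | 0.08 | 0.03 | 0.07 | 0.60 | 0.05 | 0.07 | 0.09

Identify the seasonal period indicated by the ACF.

4

The largest autocorrelation is r_4 = 0.60; the remaining lags stay at or below 0.09.
The dominant spike at lag 4 indicates a seasonal period of 4.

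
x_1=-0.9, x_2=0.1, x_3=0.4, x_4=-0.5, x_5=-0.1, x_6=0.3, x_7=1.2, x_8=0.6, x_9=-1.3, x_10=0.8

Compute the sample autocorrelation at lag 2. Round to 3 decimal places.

-0.321

Mean x̄ = (-0.9 + 0.1 + 0.4 − 0.5 − 0.1 + 0.3 + 1.2 + 0.6 − 1.3 + 0.8)/10 = 0.0600
Numerator Σ_{t=1}^{8}(x_t−x̄)(x_{t+2}−x̄) = -1.7412
Denominator Σ(x_t−x̄)² = 5.4240
r_2 = -1.7412 / 5.4240 = -0.321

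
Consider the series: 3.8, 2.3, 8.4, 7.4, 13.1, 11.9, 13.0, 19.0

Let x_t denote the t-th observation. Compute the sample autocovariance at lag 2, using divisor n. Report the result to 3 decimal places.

5.814

Mean x̄ = (3.8 + 2.3 + 8.4 + 7.4 + 13.1 + 11.9 + 13.0 + 19.0)/8 = 9.8625
Σ_{t=1}^{6}(x_t−x̄)(x_{t+2}−x̄) = 46.5122
γ_2 = 46.5122 / 8 = 5.814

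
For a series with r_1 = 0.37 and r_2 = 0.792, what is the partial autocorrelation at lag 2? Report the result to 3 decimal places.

0.759

φ_{22} = (r_2 − r_1²) / (1 − r_1²)
r_1² = (0.37)² = 0.1369
Numerator = 0.792 − 0.1369 = 0.6551; denominator = 1 − 0.1369 = 0.8631
φ_{22} = 0.6551 / 0.8631 = 0.759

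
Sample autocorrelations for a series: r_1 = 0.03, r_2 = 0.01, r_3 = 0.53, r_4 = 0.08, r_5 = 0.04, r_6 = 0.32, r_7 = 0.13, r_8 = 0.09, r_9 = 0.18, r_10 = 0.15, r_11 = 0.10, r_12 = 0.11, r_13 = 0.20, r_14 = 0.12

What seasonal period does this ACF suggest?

3

The largest autocorrelation is r_3 = 0.53, with a weaker echo at lag 6 (0.32); the remaining lags stay at or below 0.20.
The dominant spike at lag 3 indicates a seasonal period of 3.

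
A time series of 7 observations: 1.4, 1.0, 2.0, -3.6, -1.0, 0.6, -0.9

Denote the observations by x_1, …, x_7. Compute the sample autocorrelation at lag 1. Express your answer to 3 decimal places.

Mean x̄ = (1.4 + 1.0 + 2.0 − 3.6 − 1.0 + 0.6 − 0.9)/7 = -0.0714
Deviations from mean: 1.4714, 1.0714, 2.0714, -3.5286, -0.9286, 0.6714, -0.8286
Σ(x_t−x̄)(x_{t+1}−x̄) = (1.5765) + (2.2194) + (-7.3092) + (3.2765) + (-0.6235) + (-0.5563) = -1.4165
Denominator Σ(x_t−x̄)² = 22.0543
r_1 = -1.4165 / 22.0543 = -0.064

-0.064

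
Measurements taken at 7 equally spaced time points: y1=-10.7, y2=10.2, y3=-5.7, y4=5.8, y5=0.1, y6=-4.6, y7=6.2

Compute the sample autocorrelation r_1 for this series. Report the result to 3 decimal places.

-0.668

Mean ȳ = (-10.7 + 10.2 − 5.7 + 5.8 + 0.1 − 4.6 + 6.2)/7 = 0.1857
Deviations from mean: -10.8857, 10.0143, -5.8857, 5.6143, -0.0857, -4.7857, 6.0143
Σ(y_t−ȳ)(y_{t+1}−ȳ) = (-109.0127) + (-58.9412) + (-33.0441) + (-0.4812) + (0.4102) + (-28.7827) = -229.8516
Denominator Σ(y_t−ȳ)² = 344.0286
r_1 = -229.8516 / 344.0286 = -0.668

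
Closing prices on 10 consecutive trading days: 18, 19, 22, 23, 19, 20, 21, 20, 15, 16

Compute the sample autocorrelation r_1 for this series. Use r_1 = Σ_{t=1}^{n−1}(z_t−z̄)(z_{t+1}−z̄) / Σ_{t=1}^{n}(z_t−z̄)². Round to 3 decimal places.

0.389

Mean z̄ = (18 + 19 + 22 + 23 + 19 + 20 + 21 + 20 + 15 + 16)/10 = 19.3000
Numerator Σ_{t=1}^{9}(z_t−z̄)(z_{t+1}−z̄) = 21.8100
Denominator Σ(z_t−z̄)² = 56.1000
r_1 = 21.8100 / 56.1000 = 0.389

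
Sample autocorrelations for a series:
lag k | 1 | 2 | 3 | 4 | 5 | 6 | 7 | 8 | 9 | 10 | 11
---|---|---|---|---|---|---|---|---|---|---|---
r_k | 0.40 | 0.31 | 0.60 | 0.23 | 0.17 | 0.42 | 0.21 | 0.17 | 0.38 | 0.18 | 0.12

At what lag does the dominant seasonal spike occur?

3

The largest autocorrelation is r_3 = 0.60, with a weaker echo at lag 6 (0.42); the remaining lags stay at or below 0.40. The elevated value at lag 1 (0.40), dropping to 0.31 at lag 2, reflects decaying short-term dependence rather than seasonality.
The dominant spike at lag 3 indicates a seasonal period of 3.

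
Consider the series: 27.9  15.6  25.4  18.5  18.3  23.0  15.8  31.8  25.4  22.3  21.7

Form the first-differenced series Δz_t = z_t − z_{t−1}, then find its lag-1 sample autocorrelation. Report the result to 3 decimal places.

First differences Δz: -12.3, 9.8, -6.9, -0.2, 4.7, -7.2, 16.0, -6.4, -3.1, -0.6
Mean of differences = -0.6200
Numerator Σ(Δz_t−Δz̄)(Δz_{t+1}−Δz̄) = -413.6904
Denominator Σ(Δz_t−Δz̄)² = 671.9960
r_1(Δz) = -413.6904 / 671.9960 = -0.616

-0.616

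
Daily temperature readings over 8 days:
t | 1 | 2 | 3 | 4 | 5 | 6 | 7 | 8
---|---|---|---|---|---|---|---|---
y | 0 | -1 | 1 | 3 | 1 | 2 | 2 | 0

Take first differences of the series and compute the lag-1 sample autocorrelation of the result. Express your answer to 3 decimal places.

First differences Δy: -1, 2, 2, -2, 1, 0, -2
Mean of differences = 0.0000
Numerator Σ(Δy_t−Δȳ)(Δy_{t+1}−Δȳ) = -4.0000
Denominator Σ(Δy_t−Δȳ)² = 18.0000
r_1(Δy) = -4.0000 / 18.0000 = -0.222

-0.222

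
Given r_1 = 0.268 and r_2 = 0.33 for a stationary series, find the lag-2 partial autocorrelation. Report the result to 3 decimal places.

0.278

φ_{22} = (r_2 − r_1²) / (1 − r_1²)
r_1² = (0.268)² = 0.071824
Numerator = 0.33 − 0.0718 = 0.2582; denominator = 1 − 0.0718 = 0.9282
φ_{22} = 0.2582 / 0.9282 = 0.278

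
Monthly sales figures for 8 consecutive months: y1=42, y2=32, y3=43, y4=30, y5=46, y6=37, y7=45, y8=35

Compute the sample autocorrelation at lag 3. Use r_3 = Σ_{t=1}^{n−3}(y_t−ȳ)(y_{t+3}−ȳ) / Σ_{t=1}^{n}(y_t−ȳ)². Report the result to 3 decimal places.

Mean ȳ = (42 + 32 + 43 + 30 + 46 + 37 + 45 + 35)/8 = 38.7500
Deviations from mean: 3.2500, -6.7500, 4.2500, -8.7500, 7.2500, -1.7500, 6.2500, -3.7500
Σ(y_t−ȳ)(y_{t+3}−ȳ) = (-28.4375) + (-48.9375) + (-7.4375) + (-54.6875) + (-27.1875) = -166.6875
Denominator Σ(y_t−ȳ)² = 259.5000
r_3 = -166.6875 / 259.5000 = -0.642

-0.642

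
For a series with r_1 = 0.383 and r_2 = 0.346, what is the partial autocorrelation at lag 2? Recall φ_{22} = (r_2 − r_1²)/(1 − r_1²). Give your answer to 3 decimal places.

φ_{22} = (r_2 − r_1²) / (1 − r_1²)
r_1² = (0.383)² = 0.146689
Numerator = 0.346 − 0.1467 = 0.1993; denominator = 1 − 0.1467 = 0.8533
φ_{22} = 0.1993 / 0.8533 = 0.234

0.234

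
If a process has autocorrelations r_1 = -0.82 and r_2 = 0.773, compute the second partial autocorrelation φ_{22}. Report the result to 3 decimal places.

φ_{22} = (r_2 − r_1²) / (1 − r_1²)
r_1² = (-0.82)² = 0.6724
Numerator = 0.773 − 0.6724 = 0.1006; denominator = 1 − 0.6724 = 0.3276
φ_{22} = 0.1006 / 0.3276 = 0.307

0.307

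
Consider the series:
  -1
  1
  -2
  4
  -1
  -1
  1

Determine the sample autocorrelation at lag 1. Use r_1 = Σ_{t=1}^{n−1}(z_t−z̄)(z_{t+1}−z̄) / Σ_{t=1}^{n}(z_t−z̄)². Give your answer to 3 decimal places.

-0.610

Mean z̄ = (-1 + 1 − 2 + 4 − 1 − 1 + 1)/7 = 0.1429
Deviations from mean: -1.1429, 0.8571, -2.1429, 3.8571, -1.1429, -1.1429, 0.8571
Σ(z_t−z̄)(z_{t+1}−z̄) = (-0.9796) + (-1.8367) + (-8.2653) + (-4.4082) + (1.3061) + (-0.9796) = -15.1633
Denominator Σ(z_t−z̄)² = 24.8571
r_1 = -15.1633 / 24.8571 = -0.610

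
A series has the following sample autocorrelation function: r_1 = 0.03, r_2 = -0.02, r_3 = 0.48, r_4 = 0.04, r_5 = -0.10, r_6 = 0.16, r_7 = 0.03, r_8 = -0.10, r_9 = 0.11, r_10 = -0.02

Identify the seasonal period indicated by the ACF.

3

The largest autocorrelation is r_3 = 0.48, with a weaker echo at lag 6 (0.16); the remaining lags stay at or below 0.11.
The dominant spike at lag 3 indicates a seasonal period of 3.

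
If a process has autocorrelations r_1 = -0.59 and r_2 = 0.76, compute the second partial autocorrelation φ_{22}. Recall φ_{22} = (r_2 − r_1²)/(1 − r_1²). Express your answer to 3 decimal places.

0.632

φ_{22} = (r_2 − r_1²) / (1 − r_1²)
r_1² = (-0.59)² = 0.3481
Numerator = 0.76 − 0.3481 = 0.4119; denominator = 1 − 0.3481 = 0.6519
φ_{22} = 0.4119 / 0.6519 = 0.632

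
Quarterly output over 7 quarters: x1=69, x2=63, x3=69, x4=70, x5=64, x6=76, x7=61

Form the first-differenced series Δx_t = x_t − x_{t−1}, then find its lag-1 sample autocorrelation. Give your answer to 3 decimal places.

-0.583

First differences Δx: -6, 6, 1, -6, 12, -15
Mean of differences = -1.3333
Numerator Σ(Δx_t−Δx̄)(Δx_{t+1}−Δx̄) = -272.4444
Denominator Σ(Δx_t−Δx̄)² = 467.3333
r_1(Δx) = -272.4444 / 467.3333 = -0.583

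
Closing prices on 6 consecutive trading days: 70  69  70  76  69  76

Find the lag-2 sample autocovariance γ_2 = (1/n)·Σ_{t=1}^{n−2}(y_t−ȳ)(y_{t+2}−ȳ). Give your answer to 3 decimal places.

Mean ȳ = (70 + 69 + 70 + 76 + 69 + 76)/6 = 71.6667
Σ_{t=1}^{4}(y_t−ȳ)(y_{t+2}−ȳ) = 14.4444
γ_2 = 14.4444 / 6 = 2.407

2.407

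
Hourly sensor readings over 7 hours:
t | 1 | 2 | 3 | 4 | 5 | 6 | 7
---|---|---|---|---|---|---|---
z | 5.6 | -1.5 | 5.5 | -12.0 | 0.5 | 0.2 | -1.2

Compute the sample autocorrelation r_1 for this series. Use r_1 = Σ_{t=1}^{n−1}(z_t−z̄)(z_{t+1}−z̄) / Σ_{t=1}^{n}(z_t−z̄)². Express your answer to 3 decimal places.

-0.441

Mean z̄ = (5.6 − 1.5 + 5.5 − 12.0 + 0.5 + 0.2 − 1.2)/7 = -0.4143
Deviations from mean: 6.0143, -1.0857, 5.9143, -11.5857, 0.9143, 0.6143, -0.7857
Σ(z_t−z̄)(z_{t+1}−z̄) = (-6.5298) + (-6.4212) + (-68.5212) + (-10.5927) + (0.5616) + (-0.4827) = -91.9859
Denominator Σ(z_t−z̄)² = 208.3886
r_1 = -91.9859 / 208.3886 = -0.441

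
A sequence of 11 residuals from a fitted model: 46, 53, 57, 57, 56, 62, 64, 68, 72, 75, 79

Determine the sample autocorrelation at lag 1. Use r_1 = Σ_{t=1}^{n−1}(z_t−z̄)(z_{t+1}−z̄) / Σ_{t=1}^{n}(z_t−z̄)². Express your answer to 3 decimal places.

Mean z̄ = (46 + 53 + 57 + 57 + 56 + 62 + 64 + 68 + 72 + 75 + 79)/11 = 62.6364
Numerator Σ_{t=1}^{10}(z_t−z̄)(z_{t+1}−z̄) = 662.7769
Denominator Σ(z_t−z̄)² = 1016.5455
r_1 = 662.7769 / 1016.5455 = 0.652

0.652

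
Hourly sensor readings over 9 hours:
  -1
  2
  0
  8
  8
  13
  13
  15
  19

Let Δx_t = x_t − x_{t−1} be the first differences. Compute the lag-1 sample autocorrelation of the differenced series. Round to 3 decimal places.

-0.733

First differences Δx: 3, -2, 8, 0, 5, 0, 2, 4
Mean of differences = 2.5000
Numerator Σ(Δx_t−Δx̄)(Δx_{t+1}−Δx̄) = -52.7500
Denominator Σ(Δx_t−Δx̄)² = 72.0000
r_1(Δx) = -52.7500 / 72.0000 = -0.733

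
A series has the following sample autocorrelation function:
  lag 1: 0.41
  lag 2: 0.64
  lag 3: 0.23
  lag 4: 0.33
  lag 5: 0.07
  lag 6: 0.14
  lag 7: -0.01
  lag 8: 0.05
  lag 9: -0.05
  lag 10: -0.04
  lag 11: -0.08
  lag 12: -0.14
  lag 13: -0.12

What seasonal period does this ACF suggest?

The largest autocorrelation is r_2 = 0.64; the remaining lags stay at or below 0.41.
The dominant spike at lag 2 indicates a seasonal period of 2.

2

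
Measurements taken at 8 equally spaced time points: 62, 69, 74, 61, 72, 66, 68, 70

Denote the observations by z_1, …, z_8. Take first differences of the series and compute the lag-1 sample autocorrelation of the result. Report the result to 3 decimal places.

First differences Δz: 7, 5, -13, 11, -6, 2, 2
Mean of differences = 1.1429
Numerator Σ(Δz_t−Δz̄)(Δz_{t+1}−Δz̄) = -247.1633
Denominator Σ(Δz_t−Δz̄)² = 398.8571
r_1(Δz) = -247.1633 / 398.8571 = -0.620

-0.620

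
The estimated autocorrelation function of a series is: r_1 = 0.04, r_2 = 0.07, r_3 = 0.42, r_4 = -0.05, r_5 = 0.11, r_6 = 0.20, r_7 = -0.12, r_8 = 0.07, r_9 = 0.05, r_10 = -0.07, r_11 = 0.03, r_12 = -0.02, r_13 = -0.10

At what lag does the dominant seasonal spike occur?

The largest autocorrelation is r_3 = 0.42, with a weaker echo at lag 6 (0.20); the remaining lags stay at or below 0.11.
The dominant spike at lag 3 indicates a seasonal period of 3.

3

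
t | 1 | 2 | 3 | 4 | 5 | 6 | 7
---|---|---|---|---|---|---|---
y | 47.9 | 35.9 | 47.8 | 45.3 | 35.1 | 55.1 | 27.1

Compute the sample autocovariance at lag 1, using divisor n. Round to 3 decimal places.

Mean ȳ = (47.9 + 35.9 + 47.8 + 45.3 + 35.1 + 55.1 + 27.1)/7 = 42.0286
Deviations: 5.8714, -6.1286, 5.7714, 3.2714, -6.9286, 13.0714, -14.9286
Σ_{t=1}^{6}(y_t−ȳ)(y_{t+1}−ȳ) = -360.8437
γ_1 = -360.8437 / 7 = -51.549

-51.549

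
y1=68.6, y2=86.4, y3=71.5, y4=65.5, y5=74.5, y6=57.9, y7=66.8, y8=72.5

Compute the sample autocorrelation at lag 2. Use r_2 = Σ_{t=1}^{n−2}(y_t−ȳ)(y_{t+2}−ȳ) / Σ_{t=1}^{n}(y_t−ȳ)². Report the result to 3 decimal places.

Mean ȳ = (68.6 + 86.4 + 71.5 + 65.5 + 74.5 + 57.9 + 66.8 + 72.5)/8 = 70.4625
Deviations from mean: -1.8625, 15.9375, 1.0375, -4.9625, 4.0375, -12.5625, -3.6625, 2.0375
Σ(y_t−ȳ)(y_{t+2}−ȳ) = (-1.9323) + (-79.0898) + (4.1889) + (62.3414) + (-14.7873) + (-25.5961) = -54.8753
Denominator Σ(y_t−ȳ)² = 474.8588
r_2 = -54.8753 / 474.8588 = -0.116

-0.116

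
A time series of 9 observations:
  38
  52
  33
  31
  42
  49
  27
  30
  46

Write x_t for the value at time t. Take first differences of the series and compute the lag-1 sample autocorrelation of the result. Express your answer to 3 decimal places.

First differences Δx: 14, -19, -2, 11, 7, -22, 3, 16
Mean of differences = 1.0000
Numerator Σ(Δx_t−Δx̄)(Δx_{t+1}−Δx̄) = -324.0000
Denominator Σ(Δx_t−Δx̄)² = 1472.0000
r_1(Δx) = -324.0000 / 1472.0000 = -0.220

-0.220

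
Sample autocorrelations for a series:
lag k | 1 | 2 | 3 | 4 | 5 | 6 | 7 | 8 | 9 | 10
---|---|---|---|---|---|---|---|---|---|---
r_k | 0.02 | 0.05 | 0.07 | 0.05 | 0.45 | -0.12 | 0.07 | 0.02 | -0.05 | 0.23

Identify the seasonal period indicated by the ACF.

5

The largest autocorrelation is r_5 = 0.45, with a weaker echo at lag 10 (0.23); the remaining lags stay at or below 0.07.
The dominant spike at lag 5 indicates a seasonal period of 5.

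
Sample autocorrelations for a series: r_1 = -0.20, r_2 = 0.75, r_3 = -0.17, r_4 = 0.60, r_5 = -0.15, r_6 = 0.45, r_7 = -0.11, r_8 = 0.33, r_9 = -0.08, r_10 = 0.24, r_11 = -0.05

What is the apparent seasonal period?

2

The largest autocorrelation is r_2 = 0.75, with weaker echoes at lags 4 (0.60), 6 (0.45), 8 (0.33) and 10 (0.24); the remaining lags stay at or below -0.05.
The dominant spike at lag 2 indicates a seasonal period of 2.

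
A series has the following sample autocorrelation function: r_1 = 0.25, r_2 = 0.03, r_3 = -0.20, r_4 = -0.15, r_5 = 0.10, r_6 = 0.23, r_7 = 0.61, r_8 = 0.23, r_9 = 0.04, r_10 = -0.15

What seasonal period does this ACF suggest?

7

The largest autocorrelation is r_7 = 0.61; the remaining lags stay at or below 0.25.
The dominant spike at lag 7 indicates a seasonal period of 7.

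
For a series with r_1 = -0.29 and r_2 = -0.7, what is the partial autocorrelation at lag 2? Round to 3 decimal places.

φ_{22} = (r_2 − r_1²) / (1 − r_1²)
r_1² = (-0.29)² = 0.0841
Numerator = -0.7 − 0.0841 = -0.7841; denominator = 1 − 0.0841 = 0.9159
φ_{22} = -0.7841 / 0.9159 = -0.856

-0.856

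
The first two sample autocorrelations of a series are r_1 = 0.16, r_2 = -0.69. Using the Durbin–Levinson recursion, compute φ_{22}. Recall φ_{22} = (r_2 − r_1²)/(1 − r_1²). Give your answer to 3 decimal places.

-0.734

φ_{22} = (r_2 − r_1²) / (1 − r_1²)
r_1² = (0.16)² = 0.0256
Numerator = -0.69 − 0.0256 = -0.7156; denominator = 1 − 0.0256 = 0.9744
φ_{22} = -0.7156 / 0.9744 = -0.734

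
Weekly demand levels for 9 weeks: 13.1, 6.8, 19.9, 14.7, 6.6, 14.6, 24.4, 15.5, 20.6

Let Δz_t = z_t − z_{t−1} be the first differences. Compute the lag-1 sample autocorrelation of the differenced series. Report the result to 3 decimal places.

-0.421

First differences Δz: -6.3, 13.1, -5.2, -8.1, 8.0, 9.8, -8.9, 5.1
Mean of differences = 0.9375
Numerator Σ(Δz_t−Δz̄)(Δz_{t+1}−Δz̄) = -236.5752
Denominator Σ(Δz_t−Δz̄)² = 562.1788
r_1(Δz) = -236.5752 / 562.1788 = -0.421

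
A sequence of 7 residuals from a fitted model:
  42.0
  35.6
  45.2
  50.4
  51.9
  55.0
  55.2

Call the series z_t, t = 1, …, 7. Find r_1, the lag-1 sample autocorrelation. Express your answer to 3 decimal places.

Mean z̄ = (42.0 + 35.6 + 45.2 + 50.4 + 51.9 + 55.0 + 55.2)/7 = 47.9000
Σ(z_t−z̄)(z_{t+1}−z̄) = (72.5700) + (33.2100) + (-6.7500) + (10.0000) + (28.4000) + (51.8300) = 189.2600
Denominator Σ(z_t−z̄)² = 319.3400
r_1 = 189.2600 / 319.3400 = 0.593

0.593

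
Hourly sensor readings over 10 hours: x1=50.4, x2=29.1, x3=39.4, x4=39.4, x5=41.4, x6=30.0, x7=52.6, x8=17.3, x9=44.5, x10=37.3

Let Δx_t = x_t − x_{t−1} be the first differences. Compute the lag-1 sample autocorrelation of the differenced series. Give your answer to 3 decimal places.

First differences Δx: -21.3, 10.3, 0.0, 2.0, -11.4, 22.6, -35.3, 27.2, -7.2
Mean of differences = -1.4556
Numerator Σ(Δx_t−Δx̄)(Δx_{t+1}−Δx̄) = -2433.3131
Denominator Σ(Δx_t−Δx̄)² = 3223.2022
r_1(Δx) = -2433.3131 / 3223.2022 = -0.755

-0.755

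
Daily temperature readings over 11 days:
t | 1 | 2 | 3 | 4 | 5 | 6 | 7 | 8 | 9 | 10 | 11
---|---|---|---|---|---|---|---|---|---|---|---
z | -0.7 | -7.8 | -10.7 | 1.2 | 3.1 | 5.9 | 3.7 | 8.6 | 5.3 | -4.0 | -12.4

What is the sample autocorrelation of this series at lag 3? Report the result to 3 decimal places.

Mean z̄ = (-0.7 − 7.8 − 10.7 + 1.2 + 3.1 + 5.9 + 3.7 + 8.6 + 5.3 − 4.0 − 12.4)/11 = -0.7091
Numerator Σ_{t=1}^{8}(z_t−z̄)(z_{t+3}−z̄) = -132.7739
Denominator Σ(z_t−z̄)² = 501.6491
r_3 = -132.7739 / 501.6491 = -0.265

-0.265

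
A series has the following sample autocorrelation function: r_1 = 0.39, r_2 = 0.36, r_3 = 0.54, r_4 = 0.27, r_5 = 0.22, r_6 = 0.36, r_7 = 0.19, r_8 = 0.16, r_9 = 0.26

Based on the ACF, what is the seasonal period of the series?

The largest autocorrelation is r_3 = 0.54; the remaining lags stay at or below 0.39. The elevated value at lag 1 (0.39), dropping to 0.36 at lag 2, reflects decaying short-term dependence rather than seasonality.
The dominant spike at lag 3 indicates a seasonal period of 3.

3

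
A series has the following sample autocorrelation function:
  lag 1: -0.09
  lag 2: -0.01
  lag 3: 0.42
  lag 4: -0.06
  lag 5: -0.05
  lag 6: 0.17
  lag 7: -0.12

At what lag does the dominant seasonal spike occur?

The largest autocorrelation is r_3 = 0.42, with a weaker echo at lag 6 (0.17); the remaining lags stay at or below -0.01.
The dominant spike at lag 3 indicates a seasonal period of 3.

3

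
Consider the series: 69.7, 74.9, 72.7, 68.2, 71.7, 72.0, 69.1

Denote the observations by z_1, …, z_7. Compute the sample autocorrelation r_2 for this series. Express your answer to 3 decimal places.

-0.494

Mean z̄ = (69.7 + 74.9 + 72.7 + 68.2 + 71.7 + 72.0 + 69.1)/7 = 71.1857
Deviations from mean: -1.4857, 3.7143, 1.5143, -2.9857, 0.5143, 0.8143, -2.0857
Σ(z_t−z̄)(z_{t+2}−z̄) = (-2.2498) + (-11.0898) + (0.7788) + (-2.4312) + (-1.0727) = -16.0647
Denominator Σ(z_t−z̄)² = 32.4886
r_2 = -16.0647 / 32.4886 = -0.494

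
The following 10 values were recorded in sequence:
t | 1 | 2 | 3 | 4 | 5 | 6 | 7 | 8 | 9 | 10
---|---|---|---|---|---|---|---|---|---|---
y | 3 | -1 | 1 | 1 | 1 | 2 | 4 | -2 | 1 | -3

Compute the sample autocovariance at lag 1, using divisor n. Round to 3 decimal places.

Mean ȳ = (3 − 1 + 1 + 1 + 1 + 2 + 4 − 2 + 1 − 3)/10 = 0.7000
Σ_{t=1}^{9}(y_t−ȳ)(y_{t+1}−ȳ) = -10.3900
γ_1 = -10.3900 / 10 = -1.039

-1.039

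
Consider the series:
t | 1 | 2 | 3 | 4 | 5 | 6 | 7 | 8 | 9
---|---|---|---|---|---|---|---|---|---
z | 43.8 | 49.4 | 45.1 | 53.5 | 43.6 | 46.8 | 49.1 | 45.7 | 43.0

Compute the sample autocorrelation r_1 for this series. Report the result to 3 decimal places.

-0.451

Mean z̄ = (43.8 + 49.4 + 45.1 + 53.5 + 43.6 + 46.8 + 49.1 + 45.7 + 43.0)/9 = 46.6667
Numerator Σ_{t=1}^{8}(z_t−z̄)(z_{t+1}−z̄) = -42.6711
Denominator Σ(z_t−z̄)² = 94.5600
r_1 = -42.6711 / 94.5600 = -0.451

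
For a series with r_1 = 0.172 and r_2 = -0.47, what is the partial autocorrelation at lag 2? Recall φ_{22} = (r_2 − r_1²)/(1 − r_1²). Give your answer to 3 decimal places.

-0.515

φ_{22} = (r_2 − r_1²) / (1 − r_1²)
r_1² = (0.172)² = 0.029584
Numerator = -0.47 − 0.0296 = -0.4996; denominator = 1 − 0.0296 = 0.9704
φ_{22} = -0.4996 / 0.9704 = -0.515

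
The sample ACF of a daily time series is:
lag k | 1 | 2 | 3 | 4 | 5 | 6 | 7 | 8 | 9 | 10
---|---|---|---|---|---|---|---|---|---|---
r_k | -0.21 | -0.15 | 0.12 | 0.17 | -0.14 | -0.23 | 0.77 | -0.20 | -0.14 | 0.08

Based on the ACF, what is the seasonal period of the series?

7

The largest autocorrelation is r_7 = 0.77; the remaining lags stay at or below 0.17.
The dominant spike at lag 7 indicates a seasonal period of 7.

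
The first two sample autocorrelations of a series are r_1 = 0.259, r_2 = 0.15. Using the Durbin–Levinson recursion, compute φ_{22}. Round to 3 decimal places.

0.089

φ_{22} = (r_2 − r_1²) / (1 − r_1²)
r_1² = (0.259)² = 0.067081
Numerator = 0.15 − 0.0671 = 0.0829; denominator = 1 − 0.0671 = 0.9329
φ_{22} = 0.0829 / 0.9329 = 0.089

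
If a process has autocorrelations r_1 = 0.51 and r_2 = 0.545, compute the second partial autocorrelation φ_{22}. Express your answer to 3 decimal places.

0.385

φ_{22} = (r_2 − r_1²) / (1 − r_1²)
r_1² = (0.51)² = 0.2601
Numerator = 0.545 − 0.2601 = 0.2849; denominator = 1 − 0.2601 = 0.7399
φ_{22} = 0.2849 / 0.7399 = 0.385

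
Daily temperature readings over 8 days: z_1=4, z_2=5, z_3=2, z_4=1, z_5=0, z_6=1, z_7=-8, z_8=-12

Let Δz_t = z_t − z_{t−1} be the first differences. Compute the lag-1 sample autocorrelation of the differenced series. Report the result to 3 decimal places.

-0.108

First differences Δz: 1, -3, -1, -1, 1, -9, -4
Mean of differences = -2.2857
Numerator Σ(Δz_t−Δz̄)(Δz_{t+1}−Δz̄) = -7.9388
Denominator Σ(Δz_t−Δz̄)² = 73.4286
r_1(Δz) = -7.9388 / 73.4286 = -0.108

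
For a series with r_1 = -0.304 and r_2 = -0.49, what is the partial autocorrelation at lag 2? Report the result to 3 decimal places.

φ_{22} = (r_2 − r_1²) / (1 − r_1²)
r_1² = (-0.304)² = 0.092416
Numerator = -0.49 − 0.0924 = -0.5824; denominator = 1 − 0.0924 = 0.9076
φ_{22} = -0.5824 / 0.9076 = -0.642

-0.642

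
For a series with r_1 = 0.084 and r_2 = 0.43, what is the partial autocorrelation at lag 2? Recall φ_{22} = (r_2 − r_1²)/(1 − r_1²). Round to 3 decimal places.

0.426

φ_{22} = (r_2 − r_1²) / (1 − r_1²)
r_1² = (0.084)² = 0.007056
Numerator = 0.43 − 0.0071 = 0.4229; denominator = 1 − 0.0071 = 0.9929
φ_{22} = 0.4229 / 0.9929 = 0.426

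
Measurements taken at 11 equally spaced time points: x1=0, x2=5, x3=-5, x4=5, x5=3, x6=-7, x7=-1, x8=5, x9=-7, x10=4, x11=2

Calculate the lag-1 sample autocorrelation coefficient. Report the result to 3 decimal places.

-0.485

Mean x̄ = (0 + 5 − 5 + 5 + 3 − 7 − 1 + 5 − 7 + 4 + 2)/11 = 0.3636
Numerator Σ_{t=1}^{10}(x_t−x̄)(x_{t+1}−x̄) = -109.8595
Denominator Σ(x_t−x̄)² = 226.5455
r_1 = -109.8595 / 226.5455 = -0.485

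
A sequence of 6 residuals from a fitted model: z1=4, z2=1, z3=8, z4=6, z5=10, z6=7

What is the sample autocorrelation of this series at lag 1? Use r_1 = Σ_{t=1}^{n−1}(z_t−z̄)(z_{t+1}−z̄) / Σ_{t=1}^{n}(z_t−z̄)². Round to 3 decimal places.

0.080

Mean z̄ = (4 + 1 + 8 + 6 + 10 + 7)/6 = 6.0000
Numerator Σ_{t=1}^{5}(z_t−z̄)(z_{t+1}−z̄) = 4.0000
Denominator Σ(z_t−z̄)² = 50.0000
r_1 = 4.0000 / 50.0000 = 0.080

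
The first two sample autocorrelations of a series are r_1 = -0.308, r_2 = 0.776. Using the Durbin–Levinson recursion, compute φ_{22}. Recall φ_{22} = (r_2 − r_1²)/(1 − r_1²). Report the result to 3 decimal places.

0.753

φ_{22} = (r_2 − r_1²) / (1 − r_1²)
r_1² = (-0.308)² = 0.094864
Numerator = 0.776 − 0.0949 = 0.6811; denominator = 1 − 0.0949 = 0.9051
φ_{22} = 0.6811 / 0.9051 = 0.753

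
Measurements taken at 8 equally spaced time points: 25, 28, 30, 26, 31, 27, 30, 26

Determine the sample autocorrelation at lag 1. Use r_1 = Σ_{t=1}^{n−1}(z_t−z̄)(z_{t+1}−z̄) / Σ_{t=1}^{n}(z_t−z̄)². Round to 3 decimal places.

-0.531

Mean z̄ = (25 + 28 + 30 + 26 + 31 + 27 + 30 + 26)/8 = 27.8750
Σ(z_t−z̄)(z_{t+1}−z̄) = (-0.3594) + (0.2656) + (-3.9844) + (-5.8594) + (-2.7344) + (-1.8594) + (-3.9844) = -18.5156
Denominator Σ(z_t−z̄)² = 34.8750
r_1 = -18.5156 / 34.8750 = -0.531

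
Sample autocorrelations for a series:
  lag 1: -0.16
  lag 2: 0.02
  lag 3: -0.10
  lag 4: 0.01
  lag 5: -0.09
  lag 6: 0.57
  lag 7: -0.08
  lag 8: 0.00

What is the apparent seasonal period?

6

The largest autocorrelation is r_6 = 0.57; the remaining lags stay at or below 0.02.
The dominant spike at lag 6 indicates a seasonal period of 6.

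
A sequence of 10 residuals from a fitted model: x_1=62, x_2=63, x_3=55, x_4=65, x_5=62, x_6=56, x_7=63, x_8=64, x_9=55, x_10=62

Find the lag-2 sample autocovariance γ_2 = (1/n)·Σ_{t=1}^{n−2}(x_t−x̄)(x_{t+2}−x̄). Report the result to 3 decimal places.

-4.648

Mean x̄ = (62 + 63 + 55 + 65 + 62 + 56 + 63 + 64 + 55 + 62)/10 = 60.7000
Σ_{t=1}^{8}(x_t−x̄)(x_{t+2}−x̄) = -46.4800
γ_2 = -46.4800 / 10 = -4.648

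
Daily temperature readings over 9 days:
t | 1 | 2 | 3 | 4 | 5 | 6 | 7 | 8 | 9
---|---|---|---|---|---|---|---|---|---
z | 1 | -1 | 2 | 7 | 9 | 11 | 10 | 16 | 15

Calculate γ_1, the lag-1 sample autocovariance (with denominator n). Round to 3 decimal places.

22.501

Mean z̄ = (1 − 1 + 2 + 7 + 9 + 11 + 10 + 16 + 15)/9 = 7.7778
Σ_{t=1}^{8}(z_t−z̄)(z_{t+1}−z̄) = 202.5062
γ_1 = 202.5062 / 9 = 22.501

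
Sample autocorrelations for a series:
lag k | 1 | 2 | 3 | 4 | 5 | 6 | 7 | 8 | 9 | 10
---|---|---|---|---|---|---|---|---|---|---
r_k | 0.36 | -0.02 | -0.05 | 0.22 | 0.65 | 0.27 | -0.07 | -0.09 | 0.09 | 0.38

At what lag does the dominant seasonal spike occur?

The largest autocorrelation is r_5 = 0.65, with a weaker echo at lag 10 (0.38); the remaining lags stay at or below 0.36.
The dominant spike at lag 5 indicates a seasonal period of 5.

5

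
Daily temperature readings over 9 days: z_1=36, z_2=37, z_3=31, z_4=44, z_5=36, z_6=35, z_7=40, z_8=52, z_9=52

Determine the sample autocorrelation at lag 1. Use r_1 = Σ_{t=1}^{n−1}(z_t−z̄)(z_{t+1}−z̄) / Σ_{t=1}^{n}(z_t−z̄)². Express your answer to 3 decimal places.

Mean z̄ = (36 + 37 + 31 + 44 + 36 + 35 + 40 + 52 + 52)/9 = 40.3333
Numerator Σ_{t=1}^{8}(z_t−z̄)(z_{t+1}−z̄) = 152.5556
Denominator Σ(z_t−z̄)² = 450.0000
r_1 = 152.5556 / 450.0000 = 0.339

0.339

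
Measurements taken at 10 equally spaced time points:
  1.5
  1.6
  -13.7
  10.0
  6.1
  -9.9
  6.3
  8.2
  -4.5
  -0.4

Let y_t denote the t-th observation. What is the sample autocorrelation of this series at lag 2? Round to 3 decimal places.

Mean ȳ = (1.5 + 1.6 − 13.7 + 10.0 + 6.1 − 9.9 + 6.3 + 8.2 − 4.5 − 0.4)/10 = 0.5200
Numerator Σ_{t=1}^{8}(y_t−ȳ)(y_{t+2}−ȳ) = -265.6808
Denominator Σ(y_t−ȳ)² = 552.3560
r_2 = -265.6808 / 552.3560 = -0.481

-0.481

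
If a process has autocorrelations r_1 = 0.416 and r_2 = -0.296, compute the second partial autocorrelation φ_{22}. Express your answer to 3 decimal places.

-0.567

φ_{22} = (r_2 − r_1²) / (1 − r_1²)
r_1² = (0.416)² = 0.173056
Numerator = -0.296 − 0.1731 = -0.4691; denominator = 1 − 0.1731 = 0.8269
φ_{22} = -0.4691 / 0.8269 = -0.567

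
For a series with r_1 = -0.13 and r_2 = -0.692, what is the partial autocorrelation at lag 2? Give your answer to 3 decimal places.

φ_{22} = (r_2 − r_1²) / (1 − r_1²)
r_1² = (-0.13)² = 0.0169
Numerator = -0.692 − 0.0169 = -0.7089; denominator = 1 − 0.0169 = 0.9831
φ_{22} = -0.7089 / 0.9831 = -0.721

-0.721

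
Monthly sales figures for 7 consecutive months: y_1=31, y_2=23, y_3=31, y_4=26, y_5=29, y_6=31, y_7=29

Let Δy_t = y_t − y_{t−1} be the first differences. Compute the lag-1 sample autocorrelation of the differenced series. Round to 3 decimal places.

-0.676

First differences Δy: -8, 8, -5, 3, 2, -2
Mean of differences = -0.3333
Numerator Σ(Δy_t−Δȳ)(Δy_{t+1}−Δȳ) = -114.4444
Denominator Σ(Δy_t−Δȳ)² = 169.3333
r_1(Δy) = -114.4444 / 169.3333 = -0.676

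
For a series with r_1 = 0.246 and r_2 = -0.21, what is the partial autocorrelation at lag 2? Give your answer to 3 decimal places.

-0.288

φ_{22} = (r_2 − r_1²) / (1 − r_1²)
r_1² = (0.246)² = 0.060516
Numerator = -0.21 − 0.0605 = -0.2705; denominator = 1 − 0.0605 = 0.9395
φ_{22} = -0.2705 / 0.9395 = -0.288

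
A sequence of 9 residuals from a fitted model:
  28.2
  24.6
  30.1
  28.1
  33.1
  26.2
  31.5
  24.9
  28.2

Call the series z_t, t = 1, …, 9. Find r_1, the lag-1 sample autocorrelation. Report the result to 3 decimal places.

Mean z̄ = (28.2 + 24.6 + 30.1 + 28.1 + 33.1 + 26.2 + 31.5 + 24.9 + 28.2)/9 = 28.3222
Numerator Σ_{t=1}^{8}(z_t−z̄)(z_{t+1}−z̄) = -34.9594
Denominator Σ(z_t−z̄)² = 66.2356
r_1 = -34.9594 / 66.2356 = -0.528

-0.528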